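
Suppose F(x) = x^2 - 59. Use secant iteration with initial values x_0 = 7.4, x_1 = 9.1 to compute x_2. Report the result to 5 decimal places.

7.65697

F(7.4) = -4.2400000, F(9.1) = 23.8100000
x_2 = 9.1000000 − 23.8100000·(9.1000000 − 7.4000000) / (23.8100000 − (-4.2400000)) = 9.1000000 − (40.4770000)/(28.0500000) = 7.6569697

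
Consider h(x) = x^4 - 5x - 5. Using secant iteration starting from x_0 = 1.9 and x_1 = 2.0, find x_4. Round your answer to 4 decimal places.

h(1.9) = -1.467900, h(2.0) = 1.000000
x_2 = 2.000000 − 1.000000·(2.000000 − 1.900000) / (1.000000 − (-1.467900)) = 2.000000 − (0.100000)/(2.467900) = 1.959480
h(1.959480) = -0.055172
x_3 = 1.959480 − (-0.055172)·(1.959480 − 2.000000) / (-0.055172 − 1.000000) = 1.959480 − (0.002236)/(-1.055172) = 1.961598
h(1.961598) = -0.001902
x_4 = 1.961598 − (-0.001902)·(1.961598 − 1.959480) / (-0.001902 − (-0.055172)) = 1.961598 − (-0.000004)/(0.053270) = 1.961674

1.9617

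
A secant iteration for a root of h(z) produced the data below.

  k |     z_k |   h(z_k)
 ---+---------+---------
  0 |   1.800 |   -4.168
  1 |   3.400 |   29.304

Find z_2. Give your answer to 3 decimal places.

1.999

z_2 = 3.400 − 29.304·(3.400 − 1.800) / (29.304 − (-4.168))
   = 3.400 − (46.88640)/(33.47200) = 1.99924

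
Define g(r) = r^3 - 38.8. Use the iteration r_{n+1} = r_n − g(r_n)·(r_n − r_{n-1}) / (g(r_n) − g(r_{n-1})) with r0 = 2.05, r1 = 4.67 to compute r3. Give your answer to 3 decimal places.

g(2.05) = -30.18487, g(4.67) = 63.04756
r2 = 4.67000 − 63.04756·(4.67000 − 2.05000) / (63.04756 − (-30.18487)) = 4.67000 − (165.18462)/(93.23244) = 2.89825
g(2.89825) = -14.45514
r3 = 2.89825 − (-14.45514)·(2.89825 − 4.67000) / (-14.45514 − 63.04756) = 2.89825 − (25.61090)/(-77.50270) = 3.22870

3.229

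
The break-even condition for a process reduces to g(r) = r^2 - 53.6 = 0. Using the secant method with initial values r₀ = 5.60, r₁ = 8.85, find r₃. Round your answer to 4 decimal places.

g(5.60) = -22.240000, g(8.85) = 24.722500
r₂ = 8.850000 − 24.722500·(8.850000 − 5.600000) / (24.722500 − (-22.240000)) = 8.850000 − (80.348125)/(46.962500) = 7.139100
g(7.139100) = -2.633246
r₃ = 7.139100 − (-2.633246)·(7.139100 − 8.850000) / (-2.633246 − 24.722500) = 7.139100 − (4.505220)/(-27.355746) = 7.303790

7.3038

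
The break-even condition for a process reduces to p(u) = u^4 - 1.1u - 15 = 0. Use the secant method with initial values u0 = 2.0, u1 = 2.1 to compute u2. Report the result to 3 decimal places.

2.036

p(2.0) = -1.20000, p(2.1) = 2.13810
u2 = 2.10000 − 2.13810·(2.10000 − 2.00000) / (2.13810 − (-1.20000)) = 2.10000 − (0.21381)/(3.33810) = 2.03595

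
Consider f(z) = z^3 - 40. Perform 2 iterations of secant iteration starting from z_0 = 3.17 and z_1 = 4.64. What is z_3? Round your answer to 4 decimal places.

3.3986

f(3.17) = -8.144987, f(4.64) = 59.897344
z_2 = 4.640000 − 59.897344·(4.640000 − 3.170000) / (59.897344 − (-8.144987)) = 4.640000 − (88.049096)/(68.042331) = 3.345966
f(3.345966) = -2.540279
z_3 = 3.345966 − (-2.540279)·(3.345966 − 4.640000) / (-2.540279 − 59.897344) = 3.345966 − (3.287208)/(-62.437623) = 3.398614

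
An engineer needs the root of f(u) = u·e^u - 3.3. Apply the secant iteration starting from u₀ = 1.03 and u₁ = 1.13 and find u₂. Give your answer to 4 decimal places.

f(1.03) = -0.414902, f(1.13) = 0.198092
u₂ = 1.130000 − 0.198092·(1.130000 − 1.030000) / (0.198092 − (-0.414902)) = 1.130000 − (0.019809)/(0.612994) = 1.097685

1.0977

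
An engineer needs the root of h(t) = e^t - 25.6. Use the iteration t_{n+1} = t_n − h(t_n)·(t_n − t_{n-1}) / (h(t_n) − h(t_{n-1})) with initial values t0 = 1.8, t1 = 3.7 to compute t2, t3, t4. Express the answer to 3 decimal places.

h(1.8) = -19.55035, h(3.7) = 14.84730
t2 = 3.70000 − 14.84730·(3.70000 − 1.80000) / (14.84730 − (-19.55035)) = 3.70000 − (28.20988)/(34.39766) = 2.87989
h(2.87989) = -7.78769
t3 = 2.87989 − (-7.78769)·(2.87989 − 3.70000) / (-7.78769 − 14.84730) = 2.87989 − (6.38677)/(-22.63500) = 3.16205
h(3.16205) = -1.98096
t4 = 3.16205 − (-1.98096)·(3.16205 − 2.87989) / (-1.98096 − (-7.78769)) = 3.16205 − (-0.55896)/(5.80673) = 3.25831

2.880, 3.162, 3.258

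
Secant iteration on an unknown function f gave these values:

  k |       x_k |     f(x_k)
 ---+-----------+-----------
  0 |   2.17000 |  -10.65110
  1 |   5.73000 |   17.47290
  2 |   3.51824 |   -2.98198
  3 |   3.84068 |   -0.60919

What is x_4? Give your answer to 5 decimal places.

x_4 = 3.84068 − (-0.60919)·(3.84068 − 3.51824) / (-0.60919 − (-2.98198))
   = 3.84068 − (-0.1964272)/(2.3727900) = 3.9234632

3.92346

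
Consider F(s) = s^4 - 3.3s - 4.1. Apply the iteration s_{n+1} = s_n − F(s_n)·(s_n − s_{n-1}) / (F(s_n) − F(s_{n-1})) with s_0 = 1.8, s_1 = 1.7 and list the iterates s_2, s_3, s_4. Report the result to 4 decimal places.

1.7748, 1.7768, 1.7766

F(1.8) = 0.457600, F(1.7) = -1.357900
s_2 = 1.700000 − (-1.357900)·(1.700000 − 1.800000) / (-1.357900 − 0.457600) = 1.700000 − (0.135790)/(-1.815500) = 1.774795
F(1.774795) = -0.034974
s_3 = 1.774795 − (-0.034974)·(1.774795 − 1.700000) / (-0.034974 − (-1.357900)) = 1.774795 − (-0.002616)/(1.322926) = 1.776772
F(1.776772) = 0.002791
s_4 = 1.776772 − 0.002791·(1.776772 − 1.774795) / (0.002791 − (-0.034974)) = 1.776772 − (0.000006)/(0.037765) = 1.776626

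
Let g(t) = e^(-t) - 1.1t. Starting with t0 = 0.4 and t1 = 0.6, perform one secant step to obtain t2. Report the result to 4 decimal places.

0.5349

g(0.4) = 0.230320, g(0.6) = -0.111188
t2 = 0.600000 − (-0.111188)·(0.600000 − 0.400000) / (-0.111188 − 0.230320) = 0.600000 − (-0.022238)/(-0.341508) = 0.534884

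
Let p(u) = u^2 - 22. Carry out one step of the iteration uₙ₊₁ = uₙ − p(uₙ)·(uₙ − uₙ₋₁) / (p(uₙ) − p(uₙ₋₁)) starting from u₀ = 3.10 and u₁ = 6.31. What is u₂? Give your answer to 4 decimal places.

4.4167

p(3.10) = -12.390000, p(6.31) = 17.816100
u₂ = 6.310000 − 17.816100·(6.310000 − 3.100000) / (17.816100 − (-12.390000)) = 6.310000 − (57.189681)/(30.206100) = 4.416684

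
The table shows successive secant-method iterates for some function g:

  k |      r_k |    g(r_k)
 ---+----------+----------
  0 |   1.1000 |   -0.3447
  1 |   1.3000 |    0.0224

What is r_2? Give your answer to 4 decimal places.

1.2878

r_2 = 1.3000 − 0.0224·(1.3000 − 1.1000) / (0.0224 − (-0.3447))
   = 1.3000 − (0.004480)/(0.367100) = 1.287796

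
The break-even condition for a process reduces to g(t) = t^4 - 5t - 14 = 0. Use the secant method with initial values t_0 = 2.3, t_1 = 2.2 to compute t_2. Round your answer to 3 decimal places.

g(2.3) = 2.48410, g(2.2) = -1.57440
t_2 = 2.20000 − (-1.57440)·(2.20000 − 2.30000) / (-1.57440 − 2.48410) = 2.20000 − (0.15744)/(-4.05850) = 2.23879

2.239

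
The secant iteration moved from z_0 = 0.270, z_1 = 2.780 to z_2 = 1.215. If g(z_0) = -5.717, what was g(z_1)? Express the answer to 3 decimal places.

9.468

The secant line through (0.270, -5.717) and (2.780, g(z_1)) crosses zero at z_2 = 1.215.
So (0.270, -5.717), (2.780, g(z_1)), (1.215, 0) are collinear:
g(z_1) = -5.717 · (2.780 − 1.215) / (0.270 − 1.215) = -5.717 · (1.56500)/(-0.94500) = 9.46784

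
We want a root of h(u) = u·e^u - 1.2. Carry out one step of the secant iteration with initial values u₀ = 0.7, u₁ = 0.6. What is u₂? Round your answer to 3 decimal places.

0.634

h(0.7) = 0.20963, h(0.6) = -0.10673
u₂ = 0.60000 − (-0.10673)·(0.60000 − 0.70000) / (-0.10673 − 0.20963) = 0.60000 − (0.01067)/(-0.31636) = 0.63374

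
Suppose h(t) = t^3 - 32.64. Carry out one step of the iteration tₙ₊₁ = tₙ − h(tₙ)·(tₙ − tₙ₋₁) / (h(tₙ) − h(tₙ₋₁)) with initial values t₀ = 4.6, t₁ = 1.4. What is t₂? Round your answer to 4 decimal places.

h(4.6) = 64.696000, h(1.4) = -29.896000
t₂ = 1.400000 − (-29.896000)·(1.400000 − 4.600000) / (-29.896000 − 64.696000) = 1.400000 − (95.667200)/(-94.592000) = 2.411367

2.4114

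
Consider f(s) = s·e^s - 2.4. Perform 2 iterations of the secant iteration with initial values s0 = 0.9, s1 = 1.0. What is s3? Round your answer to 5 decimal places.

0.93863

f(0.9) = -0.1863572, f(1.0) = 0.3182818
s2 = 1.0000000 − 0.3182818·(1.0000000 − 0.9000000) / (0.3182818 − (-0.1863572)) = 1.0000000 − (0.0318282)/(0.5046390) = 0.9369288
f(0.9369288) = -0.0088347
s3 = 0.9369288 − (-0.0088347)·(0.9369288 − 1.0000000) / (-0.0088347 − 0.3182818) = 0.9369288 − (0.0005572)/(-0.3271165) = 0.9386322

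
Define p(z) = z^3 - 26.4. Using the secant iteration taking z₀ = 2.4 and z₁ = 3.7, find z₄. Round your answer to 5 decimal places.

2.97894

p(2.4) = -12.5760000, p(3.7) = 24.2530000
z₂ = 3.7000000 − 24.2530000·(3.7000000 − 2.4000000) / (24.2530000 − (-12.5760000)) = 3.7000000 − (31.5289000)/(36.8290000) = 2.8439110
p(2.8439110) = -3.3989308
z₃ = 2.8439110 − (-3.3989308)·(2.8439110 − 3.7000000) / (-3.3989308 − 24.2530000) = 2.8439110 − (2.9097871)/(-27.6519308) = 2.9491401
p(2.9491401) = -0.7500677
z₄ = 2.9491401 − (-0.7500677)·(2.9491401 − 2.8439110) / (-0.7500677 − (-3.3989308)) = 2.9491401 − (-0.0789289)/(2.6488631) = 2.9789374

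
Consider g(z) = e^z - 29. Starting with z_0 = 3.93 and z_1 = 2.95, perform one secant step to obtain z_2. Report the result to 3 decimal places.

g(3.93) = 21.90698, g(2.95) = -9.89405
z_2 = 2.95000 − (-9.89405)·(2.95000 − 3.93000) / (-9.89405 − 21.90698) = 2.95000 − (9.69617)/(-31.80102) = 3.25490

3.255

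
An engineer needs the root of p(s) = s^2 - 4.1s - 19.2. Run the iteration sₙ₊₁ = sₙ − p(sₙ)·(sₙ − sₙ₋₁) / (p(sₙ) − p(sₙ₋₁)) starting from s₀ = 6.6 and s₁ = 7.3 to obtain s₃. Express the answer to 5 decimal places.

p(6.6) = -2.7000000, p(7.3) = 4.1600000
s₂ = 7.3000000 − 4.1600000·(7.3000000 − 6.6000000) / (4.1600000 − (-2.7000000)) = 7.3000000 − (2.9120000)/(6.8600000) = 6.8755102
p(6.8755102) = -0.1169513
s₃ = 6.8755102 − (-0.1169513)·(6.8755102 − 7.3000000) / (-0.1169513 − 4.1600000) = 6.8755102 − (0.0496446)/(-4.2769513) = 6.8871177

6.88712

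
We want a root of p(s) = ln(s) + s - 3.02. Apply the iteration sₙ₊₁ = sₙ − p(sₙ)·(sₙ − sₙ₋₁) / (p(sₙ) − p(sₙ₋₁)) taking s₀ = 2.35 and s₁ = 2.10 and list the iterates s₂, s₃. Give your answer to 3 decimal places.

2.223, 2.222

p(2.35) = 0.18442, p(2.10) = -0.17806
s₂ = 2.10000 − (-0.17806)·(2.10000 − 2.35000) / (-0.17806 − 0.18442) = 2.10000 − (0.04452)/(-0.36248) = 2.22281
p(2.22281) = 0.00158
s₃ = 2.22281 − 0.00158·(2.22281 − 2.10000) / (0.00158 − (-0.17806)) = 2.22281 − (0.00019)/(0.17964) = 2.22173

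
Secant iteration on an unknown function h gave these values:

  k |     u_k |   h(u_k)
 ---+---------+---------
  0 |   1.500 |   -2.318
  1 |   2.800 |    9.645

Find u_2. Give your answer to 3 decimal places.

u_2 = 2.800 − 9.645·(2.800 − 1.500) / (9.645 − (-2.318))
   = 2.800 − (12.53850)/(11.96300) = 1.75189

1.752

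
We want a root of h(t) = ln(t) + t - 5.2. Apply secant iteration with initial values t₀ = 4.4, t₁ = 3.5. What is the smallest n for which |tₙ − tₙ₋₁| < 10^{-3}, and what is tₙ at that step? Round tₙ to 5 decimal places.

h(4.4) = 0.6816045, h(3.5) = -0.4472370
t₂ = 3.5000000 − (-0.4472370)·(-0.9000000)/(-1.1288416) = 3.8565720;  |Δ| = 0.3565720
h(3.8565720) = 0.0063507
t₃ = 3.8565720 − 0.0063507·(0.3565720)/(0.4535878) = 3.8515796;  |Δ| = 0.0049924
h(3.8515796) = 0.0000630
t₄ = 3.8515796 − 0.0000630·(-0.0049924)/(-0.0062878) = 3.8515296;  |Δ| = 0.0000500
|t₄ − t₃| = 0.0000500 < 10^{-3}

n = 4, tₙ = 3.85153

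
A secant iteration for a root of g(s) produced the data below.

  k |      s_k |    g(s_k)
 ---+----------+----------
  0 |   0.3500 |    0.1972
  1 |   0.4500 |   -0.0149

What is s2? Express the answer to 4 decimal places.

s2 = 0.4500 − (-0.0149)·(0.4500 − 0.3500) / (-0.0149 − 0.1972)
   = 0.4500 − (-0.001490)/(-0.212100) = 0.442975

0.4430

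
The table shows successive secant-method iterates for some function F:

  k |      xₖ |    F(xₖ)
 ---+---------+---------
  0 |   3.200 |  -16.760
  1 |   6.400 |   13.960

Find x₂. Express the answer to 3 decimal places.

x₂ = 6.400 − 13.960·(6.400 − 3.200) / (13.960 − (-16.760))
   = 6.400 − (44.67200)/(30.72000) = 4.94583

4.946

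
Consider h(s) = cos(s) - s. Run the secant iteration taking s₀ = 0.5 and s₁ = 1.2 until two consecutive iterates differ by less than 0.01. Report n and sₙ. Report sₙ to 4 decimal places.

h(0.5) = 0.377583, h(1.2) = -0.837642
s₂ = 1.200000 − (-0.837642)·(0.700000)/(-1.215225) = 0.717497;  |Δ| = 0.482503
h(0.717497) = 0.035957
s₃ = 0.717497 − 0.035957·(-0.482503)/(0.873599) = 0.737357;  |Δ| = 0.019860
h(0.737357) = 0.002892
s₄ = 0.737357 − 0.002892·(0.019860)/(-0.033065) = 0.739093;  |Δ| = 0.001737
|s₄ − s₃| = 0.001737 < 0.01

n = 4, sₙ = 0.7391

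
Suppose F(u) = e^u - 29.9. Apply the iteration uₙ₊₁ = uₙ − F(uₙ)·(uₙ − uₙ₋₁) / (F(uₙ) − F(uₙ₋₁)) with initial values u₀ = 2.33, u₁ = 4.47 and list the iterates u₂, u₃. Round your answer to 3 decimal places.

2.875, 3.154

F(2.33) = -19.62206, F(4.47) = 57.45672
u₂ = 4.47000 − 57.45672·(4.47000 − 2.33000) / (57.45672 − (-19.62206)) = 4.47000 − (122.95739)/(77.07878) = 2.87478
F(2.87478) = -12.17842
u₃ = 2.87478 − (-12.17842)·(2.87478 − 4.47000) / (-12.17842 − 57.45672) = 2.87478 − (19.42723)/(-69.63515) = 3.15377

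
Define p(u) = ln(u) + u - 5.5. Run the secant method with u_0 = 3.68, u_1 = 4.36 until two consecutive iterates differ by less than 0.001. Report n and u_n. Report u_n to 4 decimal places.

n = 4, u_n = 4.0912

p(3.68) = -0.517087, p(4.36) = 0.332472
u_2 = 4.360000 − 0.332472·(0.680000)/(0.849559) = 4.093884;  |Δ| = 0.266116
p(4.093884) = 0.003379
u_3 = 4.093884 − 0.003379·(-0.266116)/(-0.329093) = 4.091152;  |Δ| = 0.002732
p(4.091152) = -0.000021
u_4 = 4.091152 − (-0.000021)·(-0.002732)/(-0.003400) = 4.091169;  |Δ| = 0.000017
|u_4 − u_3| = 0.000017 < 0.001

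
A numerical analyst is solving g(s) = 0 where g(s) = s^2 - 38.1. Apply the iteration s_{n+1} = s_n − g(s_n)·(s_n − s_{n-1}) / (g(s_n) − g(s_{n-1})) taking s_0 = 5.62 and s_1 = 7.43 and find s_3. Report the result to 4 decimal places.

g(5.62) = -6.515600, g(7.43) = 17.104900
s_2 = 7.430000 − 17.104900·(7.430000 − 5.620000) / (17.104900 − (-6.515600)) = 7.430000 − (30.959869)/(23.620500) = 6.119280
g(6.119280) = -0.654416
s_3 = 6.119280 − (-0.654416)·(6.119280 − 7.430000) / (-0.654416 − 17.104900) = 6.119280 − (0.857756)/(-17.759316) = 6.167579

6.1676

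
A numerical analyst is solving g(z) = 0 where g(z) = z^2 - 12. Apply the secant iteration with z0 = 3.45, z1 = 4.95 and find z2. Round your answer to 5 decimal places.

3.46161

g(3.45) = -0.0975000, g(4.95) = 12.5025000
z2 = 4.9500000 − 12.5025000·(4.9500000 − 3.4500000) / (12.5025000 − (-0.0975000)) = 4.9500000 − (18.7537500)/(12.6000000) = 3.4616071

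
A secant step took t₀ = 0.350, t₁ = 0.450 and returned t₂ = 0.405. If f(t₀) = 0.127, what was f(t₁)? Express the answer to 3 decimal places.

The secant line through (0.350, 0.127) and (0.450, f(t₁)) crosses zero at t₂ = 0.405.
So (0.350, 0.127), (0.450, f(t₁)), (0.405, 0) are collinear:
f(t₁) = 0.127 · (0.450 − 0.405) / (0.350 − 0.405) = 0.127 · (0.04500)/(-0.05500) = -0.10391

-0.104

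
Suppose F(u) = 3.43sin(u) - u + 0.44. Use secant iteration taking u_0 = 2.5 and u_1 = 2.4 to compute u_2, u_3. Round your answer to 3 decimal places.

2.498, 2.498

F(2.5) = -0.00724, F(2.4) = 0.35684
u_2 = 2.40000 − 0.35684·(2.40000 − 2.50000) / (0.35684 − (-0.00724)) = 2.40000 − (-0.03568)/(0.36408) = 2.49801
F(2.49801) = 0.00021
u_3 = 2.49801 − 0.00021·(2.49801 − 2.40000) / (0.00021 − 0.35684) = 2.49801 − (0.00002)/(-0.35663) = 2.49807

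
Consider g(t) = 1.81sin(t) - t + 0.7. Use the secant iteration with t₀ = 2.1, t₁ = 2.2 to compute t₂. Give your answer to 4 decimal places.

g(2.1) = 0.162409, g(2.2) = -0.036622
t₂ = 2.200000 − (-0.036622)·(2.200000 − 2.100000) / (-0.036622 − 0.162409) = 2.200000 − (-0.003662)/(-0.199030) = 2.181600

2.1816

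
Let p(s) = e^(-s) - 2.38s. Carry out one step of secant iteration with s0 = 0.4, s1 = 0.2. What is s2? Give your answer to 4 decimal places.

p(0.4) = -0.281680, p(0.2) = 0.342731
s2 = 0.200000 − 0.342731·(0.200000 − 0.400000) / (0.342731 − (-0.281680)) = 0.200000 − (-0.068546)/(0.624411) = 0.309777

0.3098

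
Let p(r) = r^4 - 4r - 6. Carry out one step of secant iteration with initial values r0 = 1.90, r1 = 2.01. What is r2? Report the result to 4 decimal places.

1.9219

p(1.90) = -0.567900, p(2.01) = 2.282408
r2 = 2.010000 − 2.282408·(2.010000 − 1.900000) / (2.282408 − (-0.567900)) = 2.010000 − (0.251065)/(2.850308) = 1.921917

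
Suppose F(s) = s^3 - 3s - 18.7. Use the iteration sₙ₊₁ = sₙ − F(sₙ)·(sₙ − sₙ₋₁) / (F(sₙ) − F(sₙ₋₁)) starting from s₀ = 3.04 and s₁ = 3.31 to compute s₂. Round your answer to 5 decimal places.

3.02993

F(3.04) = 0.2744640, F(3.31) = 7.6346910
s₂ = 3.3100000 − 7.6346910·(3.3100000 − 3.0400000) / (7.6346910 − 0.2744640) = 3.3100000 − (2.0613666)/(7.3602270) = 3.0299317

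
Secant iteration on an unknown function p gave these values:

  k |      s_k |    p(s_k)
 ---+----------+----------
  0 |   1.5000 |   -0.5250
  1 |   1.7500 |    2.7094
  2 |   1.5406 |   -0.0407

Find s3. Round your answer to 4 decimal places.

1.5437

s3 = 1.5406 − (-0.0407)·(1.5406 − 1.7500) / (-0.0407 − 2.7094)
   = 1.5406 − (0.008523)/(-2.750100) = 1.543699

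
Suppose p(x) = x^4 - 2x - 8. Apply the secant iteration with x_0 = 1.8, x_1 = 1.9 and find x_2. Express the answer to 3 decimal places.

1.847

p(1.8) = -1.10240, p(1.9) = 1.23210
x_2 = 1.90000 − 1.23210·(1.90000 − 1.80000) / (1.23210 − (-1.10240)) = 1.90000 − (0.12321)/(2.33450) = 1.84722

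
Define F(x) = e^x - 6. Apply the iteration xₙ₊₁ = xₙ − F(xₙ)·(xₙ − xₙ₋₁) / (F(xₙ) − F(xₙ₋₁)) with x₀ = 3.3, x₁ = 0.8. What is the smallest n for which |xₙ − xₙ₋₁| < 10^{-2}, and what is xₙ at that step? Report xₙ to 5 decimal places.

F(3.3) = 21.1126389, F(0.8) = -3.7744591
x₂ = 0.8000000 − (-3.7744591)·(-2.5000000)/(-24.8870980) = 1.1791582;  |Δ| = 0.3791582
F(1.1791582) = -2.7483641
x₃ = 1.1791582 − (-2.7483641)·(0.3791582)/(1.0260949) = 2.1947220;  |Δ| = 1.0155638
F(2.1947220) = 2.9775047
x₄ = 2.1947220 − 2.9775047·(1.0155638)/(5.7258688) = 1.6666194;  |Δ| = 0.5281025
F(1.6666194) = -0.7057600
x₅ = 1.6666194 − (-0.7057600)·(-0.5281025)/(-3.6832647) = 1.7678105;  |Δ| = 0.1011911
F(1.7678105) = -0.1419865
x₆ = 1.7678105 − (-0.1419865)·(0.1011911)/(0.5637735) = 1.7932956;  |Δ| = 0.0254850
F(1.7932956) = 0.0092236
x₇ = 1.7932956 − 0.0092236·(0.0254850)/(0.1512102) = 1.7917410;  |Δ| = 0.0015546
|x₇ − x₆| = 0.0015546 < 10^{-2}

n = 7, xₙ = 1.79174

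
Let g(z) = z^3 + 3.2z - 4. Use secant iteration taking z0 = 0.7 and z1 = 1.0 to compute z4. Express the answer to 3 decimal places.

g(0.7) = -1.41700, g(1.0) = 0.20000
z2 = 1.00000 − 0.20000·(1.00000 − 0.70000) / (0.20000 − (-1.41700)) = 1.00000 − (0.06000)/(1.61700) = 0.96289
g(0.96289) = -0.02598
z3 = 0.96289 − (-0.02598)·(0.96289 − 1.00000) / (-0.02598 − 0.20000) = 0.96289 − (0.00096)/(-0.22598) = 0.96716
g(0.96716) = -0.00041
z4 = 0.96716 − (-0.00041)·(0.96716 − 0.96289) / (-0.00041 − (-0.02598)) = 0.96716 − (0.00000)/(0.02557) = 0.96723

0.967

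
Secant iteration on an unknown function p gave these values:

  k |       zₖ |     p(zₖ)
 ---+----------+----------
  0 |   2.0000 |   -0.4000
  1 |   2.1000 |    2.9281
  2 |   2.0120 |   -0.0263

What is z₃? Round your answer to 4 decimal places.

2.0128

z₃ = 2.0120 − (-0.0263)·(2.0120 − 2.1000) / (-0.0263 − 2.9281)
   = 2.0120 − (0.002314)/(-2.954400) = 2.012783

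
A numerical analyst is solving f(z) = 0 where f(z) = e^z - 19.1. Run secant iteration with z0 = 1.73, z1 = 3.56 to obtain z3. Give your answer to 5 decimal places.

2.83862

f(1.73) = -13.4593461, f(3.56) = 16.0631971
z2 = 3.5600000 − 16.0631971·(3.5600000 − 1.7300000) / (16.0631971 − (-13.4593461)) = 3.5600000 − (29.3956508)/(29.5225432) = 2.5642982
f(2.5642982) = -6.1084629
z3 = 2.5642982 − (-6.1084629)·(2.5642982 − 3.5600000) / (-6.1084629 − 16.0631971) = 2.5642982 − (6.0822078)/(-22.1716600) = 2.8386217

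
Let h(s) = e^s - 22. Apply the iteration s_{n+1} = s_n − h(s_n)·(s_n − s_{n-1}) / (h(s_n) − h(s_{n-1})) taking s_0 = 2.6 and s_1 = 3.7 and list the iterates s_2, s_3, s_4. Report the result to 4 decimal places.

2.9480, 3.0511, 3.0940

h(2.6) = -8.536262, h(3.7) = 18.447304
s_2 = 3.700000 − 18.447304·(3.700000 − 2.600000) / (18.447304 − (-8.536262)) = 3.700000 − (20.292035)/(26.983566) = 2.947985
h(2.947985) = -2.932498
s_3 = 2.947985 − (-2.932498)·(2.947985 − 3.700000) / (-2.932498 − 18.447304) = 2.947985 − (2.205281)/(-21.379802) = 3.051133
h(3.051133) = -0.860712
s_4 = 3.051133 − (-0.860712)·(3.051133 − 2.947985) / (-0.860712 − (-2.932498)) = 3.051133 − (-0.088781)/(2.071786) = 3.093986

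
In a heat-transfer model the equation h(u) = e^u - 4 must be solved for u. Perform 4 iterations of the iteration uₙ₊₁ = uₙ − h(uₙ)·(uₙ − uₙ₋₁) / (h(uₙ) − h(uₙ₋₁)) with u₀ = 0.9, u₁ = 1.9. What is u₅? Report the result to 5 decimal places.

1.38627

h(0.9) = -1.5403969, h(1.9) = 2.6858944
u₂ = 1.9000000 − 2.6858944·(1.9000000 − 0.9000000) / (2.6858944 − (-1.5403969)) = 1.9000000 − (2.6858944)/(4.2262913) = 1.2644796
h(1.2644796) = -0.4587507
u₃ = 1.2644796 − (-0.4587507)·(1.2644796 − 1.9000000) / (-0.4587507 − 2.6858944) = 1.2644796 − (0.2915454)/(-3.1446451) = 1.3571913
h(1.3571913) = -0.1147346
u₄ = 1.3571913 − (-0.1147346)·(1.3571913 − 1.2644796) / (-0.1147346 − (-0.4587507)) = 1.3571913 − (-0.0106372)/(0.3440161) = 1.3881121
h(1.3881121) = 0.0072774
u₅ = 1.3881121 − 0.0072774·(1.3881121 − 1.3571913) / (0.0072774 − (-0.1147346)) = 1.3881121 − (0.0002250)/(0.1220120) = 1.3862678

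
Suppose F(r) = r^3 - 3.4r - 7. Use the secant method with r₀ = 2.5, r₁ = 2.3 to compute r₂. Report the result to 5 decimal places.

F(2.5) = 0.1250000, F(2.3) = -2.6530000
r₂ = 2.3000000 − (-2.6530000)·(2.3000000 − 2.5000000) / (-2.6530000 − 0.1250000) = 2.3000000 − (0.5306000)/(-2.7780000) = 2.4910007

2.49100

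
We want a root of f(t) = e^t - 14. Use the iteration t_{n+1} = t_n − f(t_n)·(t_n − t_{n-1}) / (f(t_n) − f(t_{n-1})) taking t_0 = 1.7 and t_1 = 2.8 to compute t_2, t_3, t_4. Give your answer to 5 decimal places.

2.55488, 2.63238, 2.63934

f(1.7) = -8.5260526, f(2.8) = 2.4446468
t_2 = 2.8000000 − 2.4446468·(2.8000000 − 1.7000000) / (2.4446468 − (-8.5260526)) = 2.8000000 − (2.6891114)/(10.9706994) = 2.5548824
f(2.5548824) = -1.1302139
t_3 = 2.5548824 − (-1.1302139)·(2.5548824 − 2.8000000) / (-1.1302139 − 2.4446468) = 2.5548824 − (0.2770353)/(-3.5748606) = 2.6323778
f(2.6323778) = -0.0932015
t_4 = 2.6323778 − (-0.0932015)·(2.6323778 − 2.5548824) / (-0.0932015 − (-1.1302139)) = 2.6323778 − (-0.0072227)/(1.0370123) = 2.6393427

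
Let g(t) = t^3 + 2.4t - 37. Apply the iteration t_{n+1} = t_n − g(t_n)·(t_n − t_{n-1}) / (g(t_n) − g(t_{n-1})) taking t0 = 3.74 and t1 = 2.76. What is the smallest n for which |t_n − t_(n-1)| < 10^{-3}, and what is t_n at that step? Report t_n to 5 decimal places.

n = 5, t_n = 3.09259

g(3.74) = 24.2896240, g(2.76) = -9.3514240
t2 = 2.7600000 − (-9.3514240)·(-0.9800000)/(-33.6410480) = 3.0324171;  |Δ| = 0.2724171
g(3.0324171) = -1.8374465
t3 = 3.0324171 − (-1.8374465)·(0.2724171)/(7.5139775) = 3.0990331;  |Δ| = 0.0666161
g(3.0990331) = 0.2008139
t4 = 3.0990331 − 0.2008139·(0.0666161)/(2.0382604) = 3.0924700;  |Δ| = 0.0065632
g(3.0924700) = -0.0036355
t5 = 3.0924700 − (-0.0036355)·(-0.0065632)/(-0.2044494) = 3.0925867;  |Δ| = 0.0001167
|t5 − t4| = 0.0001167 < 10^{-3}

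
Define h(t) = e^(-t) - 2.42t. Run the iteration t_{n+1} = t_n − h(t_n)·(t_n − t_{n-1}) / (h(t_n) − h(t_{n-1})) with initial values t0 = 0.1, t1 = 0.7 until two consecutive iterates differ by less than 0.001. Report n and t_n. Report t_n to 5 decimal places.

h(0.1) = 0.6628374, h(0.7) = -1.1974147
t2 = 0.7000000 − (-1.1974147)·(0.6000000)/(-1.8602521) = 0.3137895;  |Δ| = 0.3862105
h(0.3137895) = -0.0286979
t3 = 0.3137895 − (-0.0286979)·(-0.3862105)/(1.1687168) = 0.3043061;  |Δ| = 0.0094834
h(0.3043061) = 0.0012142
t4 = 0.3043061 − 0.0012142·(-0.0094834)/(0.0299121) = 0.3046911;  |Δ| = 0.0003850
|t4 − t3| = 0.0003850 < 0.001

n = 4, t_n = 0.30469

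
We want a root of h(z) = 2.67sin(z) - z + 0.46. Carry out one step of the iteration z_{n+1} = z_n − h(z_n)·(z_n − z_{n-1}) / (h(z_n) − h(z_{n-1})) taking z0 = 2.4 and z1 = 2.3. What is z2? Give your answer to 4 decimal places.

2.3525

h(2.4) = -0.136513, h(2.3) = 0.151033
z2 = 2.300000 − 0.151033·(2.300000 − 2.400000) / (0.151033 − (-0.136513)) = 2.300000 − (-0.015103)/(0.287546) = 2.352525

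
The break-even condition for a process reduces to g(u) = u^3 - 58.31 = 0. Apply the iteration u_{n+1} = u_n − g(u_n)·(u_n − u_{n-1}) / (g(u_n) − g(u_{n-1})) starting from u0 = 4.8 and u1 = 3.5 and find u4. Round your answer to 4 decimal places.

g(4.8) = 52.282000, g(3.5) = -15.435000
u2 = 3.500000 − (-15.435000)·(3.500000 − 4.800000) / (-15.435000 − 52.282000) = 3.500000 − (20.065500)/(-67.717000) = 3.796314
g(3.796314) = -3.597520
u3 = 3.796314 − (-3.597520)·(3.796314 − 3.500000) / (-3.597520 − (-15.435000)) = 3.796314 − (-1.065996)/(11.837480) = 3.886367
g(3.886367) = 0.389083
u4 = 3.886367 − 0.389083·(3.886367 − 3.796314) / (0.389083 − (-3.597520)) = 3.886367 − (0.035038)/(3.986602) = 3.877578

3.8776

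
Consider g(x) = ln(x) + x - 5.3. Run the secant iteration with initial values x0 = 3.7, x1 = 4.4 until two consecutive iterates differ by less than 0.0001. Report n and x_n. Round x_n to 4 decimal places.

g(3.7) = -0.291667, g(4.4) = 0.581605
x2 = 4.400000 − 0.581605·(0.700000)/(0.873272) = 3.933796;  |Δ| = 0.466204
g(3.933796) = 0.003400
x3 = 3.933796 − 0.003400·(-0.466204)/(-0.578204) = 3.931054;  |Δ| = 0.002742
g(3.931054) = -0.000039
x4 = 3.931054 − (-0.000039)·(-0.002742)/(-0.003439) = 3.931085;  |Δ| = 0.000031
|x4 − x3| = 0.000031 < 0.0001

n = 4, x_n = 3.9311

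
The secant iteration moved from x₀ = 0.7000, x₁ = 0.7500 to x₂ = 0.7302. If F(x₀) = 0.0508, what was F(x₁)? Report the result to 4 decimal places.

-0.0333

The secant line through (0.7000, 0.0508) and (0.7500, F(x₁)) crosses zero at x₂ = 0.7302.
So (0.7000, 0.0508), (0.7500, F(x₁)), (0.7302, 0) are collinear:
F(x₁) = 0.0508 · (0.7500 − 0.7302) / (0.7000 − 0.7302) = 0.0508 · (0.019800)/(-0.030200) = -0.033306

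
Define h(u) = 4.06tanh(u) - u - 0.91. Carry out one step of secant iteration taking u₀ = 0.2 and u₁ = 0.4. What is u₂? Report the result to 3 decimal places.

0.314

h(0.2) = -0.30866, h(0.4) = 0.23259
u₂ = 0.40000 − 0.23259·(0.40000 − 0.20000) / (0.23259 − (-0.30866)) = 0.40000 − (0.04652)/(0.54125) = 0.31405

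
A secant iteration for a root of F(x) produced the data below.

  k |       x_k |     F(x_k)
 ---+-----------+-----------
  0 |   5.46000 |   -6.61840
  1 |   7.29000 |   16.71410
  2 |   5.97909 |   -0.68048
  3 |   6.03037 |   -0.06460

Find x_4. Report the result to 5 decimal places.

x_4 = 6.03037 − (-0.06460)·(6.03037 − 5.97909) / (-0.06460 − (-0.68048))
   = 6.03037 − (-0.0033127)/(0.6158800) = 6.0357488

6.03575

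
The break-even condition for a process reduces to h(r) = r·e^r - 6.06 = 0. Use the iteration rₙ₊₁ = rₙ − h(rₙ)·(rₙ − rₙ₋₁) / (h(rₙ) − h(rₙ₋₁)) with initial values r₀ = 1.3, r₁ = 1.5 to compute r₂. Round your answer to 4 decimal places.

1.4321

h(1.3) = -1.289914, h(1.5) = 0.662534
r₂ = 1.500000 − 0.662534·(1.500000 − 1.300000) / (0.662534 − (-1.289914)) = 1.500000 − (0.132507)/(1.952448) = 1.432133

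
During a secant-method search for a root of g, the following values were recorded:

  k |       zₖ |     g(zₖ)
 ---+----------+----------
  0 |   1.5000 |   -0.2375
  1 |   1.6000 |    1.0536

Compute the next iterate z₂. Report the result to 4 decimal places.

1.5184

z₂ = 1.6000 − 1.0536·(1.6000 − 1.5000) / (1.0536 − (-0.2375))
   = 1.6000 − (0.105360)/(1.291100) = 1.518395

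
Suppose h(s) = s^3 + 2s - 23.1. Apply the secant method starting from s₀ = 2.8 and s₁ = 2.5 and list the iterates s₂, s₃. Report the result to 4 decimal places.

h(2.8) = 4.452000, h(2.5) = -2.475000
s₂ = 2.500000 − (-2.475000)·(2.500000 − 2.800000) / (-2.475000 − 4.452000) = 2.500000 − (0.742500)/(-6.927000) = 2.607189
h(2.607189) = -0.163420
s₃ = 2.607189 − (-0.163420)·(2.607189 − 2.500000) / (-0.163420 − (-2.475000)) = 2.607189 − (-0.017517)/(2.311580) = 2.614767

2.6072, 2.6148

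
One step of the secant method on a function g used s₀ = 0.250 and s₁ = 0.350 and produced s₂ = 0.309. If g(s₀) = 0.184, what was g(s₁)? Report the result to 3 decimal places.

The secant line through (0.250, 0.184) and (0.350, g(s₁)) crosses zero at s₂ = 0.309.
So (0.250, 0.184), (0.350, g(s₁)), (0.309, 0) are collinear:
g(s₁) = 0.184 · (0.350 − 0.309) / (0.250 − 0.309) = 0.184 · (0.04100)/(-0.05900) = -0.12786

-0.128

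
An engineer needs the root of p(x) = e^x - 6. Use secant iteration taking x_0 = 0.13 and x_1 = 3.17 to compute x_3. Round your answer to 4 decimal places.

p(0.13) = -4.861172, p(3.17) = 17.807484
x_2 = 3.170000 − 17.807484·(3.170000 − 0.130000) / (17.807484 − (-4.861172)) = 3.170000 − (54.134752)/(22.668656) = 0.781912
p(0.781912) = -3.814353
x_3 = 0.781912 − (-3.814353)·(0.781912 − 3.170000) / (-3.814353 − 17.807484) = 0.781912 − (9.109013)/(-21.621838) = 1.203199

1.2032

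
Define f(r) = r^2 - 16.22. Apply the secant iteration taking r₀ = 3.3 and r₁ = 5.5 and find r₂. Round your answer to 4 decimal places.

3.9057

f(3.3) = -5.330000, f(5.5) = 14.030000
r₂ = 5.500000 − 14.030000·(5.500000 − 3.300000) / (14.030000 − (-5.330000)) = 5.500000 − (30.866000)/(19.360000) = 3.905682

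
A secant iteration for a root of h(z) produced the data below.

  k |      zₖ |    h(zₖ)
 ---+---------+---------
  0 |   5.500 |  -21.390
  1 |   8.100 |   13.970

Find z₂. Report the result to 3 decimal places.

z₂ = 8.100 − 13.970·(8.100 − 5.500) / (13.970 − (-21.390))
   = 8.100 − (36.32200)/(35.36000) = 7.07279

7.073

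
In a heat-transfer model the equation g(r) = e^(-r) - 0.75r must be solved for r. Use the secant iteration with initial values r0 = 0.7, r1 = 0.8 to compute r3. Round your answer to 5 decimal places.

g(0.7) = -0.0284147, g(0.8) = -0.1506710
r2 = 0.8000000 − (-0.1506710)·(0.8000000 − 0.7000000) / (-0.1506710 − (-0.0284147)) = 0.8000000 − (-0.0150671)/(-0.1222563) = 0.6767581
g(0.6767581) = 0.0006935
r3 = 0.6767581 − 0.0006935·(0.6767581 − 0.8000000) / (0.0006935 − (-0.1506710)) = 0.6767581 − (-0.0000855)/(0.1513645) = 0.6773227

0.67732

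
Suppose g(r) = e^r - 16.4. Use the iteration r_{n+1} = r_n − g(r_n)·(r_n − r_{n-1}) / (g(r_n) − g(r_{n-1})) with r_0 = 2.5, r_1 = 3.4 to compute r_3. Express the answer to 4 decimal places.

g(2.5) = -4.217506, g(3.4) = 13.564100
r_2 = 3.400000 − 13.564100·(3.400000 − 2.500000) / (13.564100 − (-4.217506)) = 3.400000 − (12.207690)/(17.781606) = 2.713465
g(2.713465) = -1.318554
r_3 = 2.713465 − (-1.318554)·(2.713465 − 3.400000) / (-1.318554 − 13.564100) = 2.713465 − (0.905233)/(-14.882654) = 2.774290

2.7743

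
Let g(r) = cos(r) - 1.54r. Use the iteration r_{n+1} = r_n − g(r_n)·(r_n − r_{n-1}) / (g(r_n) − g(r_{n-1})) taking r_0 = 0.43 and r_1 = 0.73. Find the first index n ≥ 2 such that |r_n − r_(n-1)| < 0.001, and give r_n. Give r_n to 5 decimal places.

n = 4, r_n = 0.55268

g(0.43) = 0.2467657, g(0.73) = -0.3790256
r_2 = 0.7300000 − (-0.3790256)·(0.3000000)/(-0.6257913) = 0.5482978;  |Δ| = 0.1817022
g(0.5482978) = 0.0090344
r_3 = 0.5482978 − 0.0090344·(-0.1817022)/(0.3880600) = 0.5525280;  |Δ| = 0.0042302
g(0.5525280) = 0.0003073
r_4 = 0.5525280 − 0.0003073·(0.0042302)/(-0.0087271) = 0.5526770;  |Δ| = 0.0001490
|r_4 − r_3| = 0.0001490 < 0.001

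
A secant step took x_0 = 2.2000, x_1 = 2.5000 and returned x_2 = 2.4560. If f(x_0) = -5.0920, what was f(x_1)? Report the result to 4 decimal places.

The secant line through (2.2000, -5.0920) and (2.5000, f(x_1)) crosses zero at x_2 = 2.4560.
So (2.2000, -5.0920), (2.5000, f(x_1)), (2.4560, 0) are collinear:
f(x_1) = -5.0920 · (2.5000 − 2.4560) / (2.2000 − 2.4560) = -5.0920 · (0.044000)/(-0.256000) = 0.875188

0.8752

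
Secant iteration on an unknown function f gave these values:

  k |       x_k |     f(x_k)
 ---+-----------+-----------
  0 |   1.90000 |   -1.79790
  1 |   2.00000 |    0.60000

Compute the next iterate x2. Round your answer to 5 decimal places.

1.97498

x2 = 2.00000 − 0.60000·(2.00000 − 1.90000) / (0.60000 − (-1.79790))
   = 2.00000 − (0.0600000)/(2.3979000) = 1.9749781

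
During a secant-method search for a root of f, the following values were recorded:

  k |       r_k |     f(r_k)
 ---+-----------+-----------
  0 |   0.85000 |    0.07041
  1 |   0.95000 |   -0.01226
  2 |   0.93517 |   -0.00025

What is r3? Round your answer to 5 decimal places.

0.93486

r3 = 0.93517 − (-0.00025)·(0.93517 − 0.95000) / (-0.00025 − (-0.01226))
   = 0.93517 − (0.0000037)/(0.0120100) = 0.9348613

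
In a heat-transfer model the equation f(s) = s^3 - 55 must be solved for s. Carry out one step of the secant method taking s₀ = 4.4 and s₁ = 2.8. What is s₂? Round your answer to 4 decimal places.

3.6362

f(4.4) = 30.184000, f(2.8) = -33.048000
s₂ = 2.800000 − (-33.048000)·(2.800000 − 4.400000) / (-33.048000 − 30.184000) = 2.800000 − (52.876800)/(-63.232000) = 3.636235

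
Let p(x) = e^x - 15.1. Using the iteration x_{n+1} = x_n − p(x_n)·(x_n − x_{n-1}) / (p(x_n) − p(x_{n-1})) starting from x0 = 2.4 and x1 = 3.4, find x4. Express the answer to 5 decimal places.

p(2.4) = -4.0768236, p(3.4) = 14.8641000
x2 = 3.4000000 − 14.8641000·(3.4000000 − 2.4000000) / (14.8641000 − (-4.0768236)) = 3.4000000 − (14.8641000)/(18.9409237) = 2.6152389
p(2.6152389) = -1.4295181
x3 = 2.6152389 − (-1.4295181)·(2.6152389 − 3.4000000) / (-1.4295181 − 14.8641000) = 2.6152389 − (1.1218302)/(-16.2936181) = 2.6840898
p(2.6840898) = -0.4551345
x4 = 2.6840898 − (-0.4551345)·(2.6840898 − 2.6152389) / (-0.4551345 − (-1.4295181)) = 2.6840898 − (-0.0313364)/(0.9743836) = 2.7162500

2.71625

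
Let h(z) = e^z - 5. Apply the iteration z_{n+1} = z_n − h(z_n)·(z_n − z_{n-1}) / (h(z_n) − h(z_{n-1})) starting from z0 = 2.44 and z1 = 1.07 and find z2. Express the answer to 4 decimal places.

h(2.44) = 6.473041, h(1.07) = -2.084621
z2 = 1.070000 − (-2.084621)·(1.070000 − 2.440000) / (-2.084621 − 6.473041) = 1.070000 − (2.855930)/(-8.557661) = 1.403728

1.4037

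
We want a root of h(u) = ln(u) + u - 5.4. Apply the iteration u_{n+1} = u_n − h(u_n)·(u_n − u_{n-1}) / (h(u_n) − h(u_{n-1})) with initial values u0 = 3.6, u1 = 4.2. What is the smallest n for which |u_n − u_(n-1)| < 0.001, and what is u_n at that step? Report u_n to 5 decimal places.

h(3.6) = -0.5190662, h(4.2) = 0.2350845
u2 = 4.2000000 − 0.2350845·(0.6000000)/(0.7541507) = 4.0129675;  |Δ| = 0.1870325
h(4.0129675) = 0.0024984
u3 = 4.0129675 − 0.0024984·(-0.1870325)/(-0.2325861) = 4.0109584;  |Δ| = 0.0020091
h(4.0109584) = -0.0000114
u4 = 4.0109584 − (-0.0000114)·(-0.0020091)/(-0.0025099) = 4.0109675;  |Δ| = 0.0000092
|u4 − u3| = 0.0000092 < 0.001

n = 4, u_n = 4.01097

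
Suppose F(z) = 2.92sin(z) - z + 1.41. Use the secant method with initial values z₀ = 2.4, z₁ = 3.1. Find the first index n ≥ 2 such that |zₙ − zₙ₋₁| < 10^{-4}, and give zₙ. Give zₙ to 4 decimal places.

n = 5, zₙ = 2.6884

F(2.4) = 0.982352, F(3.1) = -1.568584
z₂ = 3.100000 − (-1.568584)·(0.700000)/(-2.550937) = 2.669566;  |Δ| = 0.430434
F(2.669566) = 0.068134
z₃ = 2.669566 − 0.068134·(-0.430434)/(1.636719) = 2.687485;  |Δ| = 0.017918
F(2.687485) = 0.003405
z₄ = 2.687485 − 0.003405·(0.017918)/(-0.064729) = 2.688427;  |Δ| = 0.000943
F(2.688427) = -0.000012
z₅ = 2.688427 − (-0.000012)·(0.000943)/(-0.003417) = 2.688424;  |Δ| = 0.000003
|z₅ − z₄| = 0.000003 < 10^{-4}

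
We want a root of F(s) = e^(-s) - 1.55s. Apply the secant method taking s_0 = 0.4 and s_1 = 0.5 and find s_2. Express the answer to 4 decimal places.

F(0.4) = 0.050320, F(0.5) = -0.168469
s_2 = 0.500000 − (-0.168469)·(0.500000 − 0.400000) / (-0.168469 − 0.050320) = 0.500000 − (-0.016847)/(-0.218789) = 0.422999

0.4230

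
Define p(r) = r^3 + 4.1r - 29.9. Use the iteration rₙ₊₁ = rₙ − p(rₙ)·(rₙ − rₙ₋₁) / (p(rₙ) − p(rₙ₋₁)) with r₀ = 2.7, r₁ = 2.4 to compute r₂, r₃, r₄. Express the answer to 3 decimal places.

p(2.7) = 0.85300, p(2.4) = -6.23600
r₂ = 2.40000 − (-6.23600)·(2.40000 − 2.70000) / (-6.23600 − 0.85300) = 2.40000 − (1.87080)/(-7.08900) = 2.66390
p(2.66390) = -0.07396
r₃ = 2.66390 − (-0.07396)·(2.66390 − 2.40000) / (-0.07396 − (-6.23600)) = 2.66390 − (-0.01952)/(6.16204) = 2.66707
p(2.66707) = 0.00654
r₄ = 2.66707 − 0.00654·(2.66707 − 2.66390) / (0.00654 − (-0.07396)) = 2.66707 − (0.00002)/(0.08050) = 2.66681

2.664, 2.667, 2.667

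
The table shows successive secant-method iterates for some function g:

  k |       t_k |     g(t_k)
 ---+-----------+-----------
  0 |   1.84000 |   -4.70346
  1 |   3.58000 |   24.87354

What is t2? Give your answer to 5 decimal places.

2.11670

t2 = 3.58000 − 24.87354·(3.58000 − 1.84000) / (24.87354 − (-4.70346))
   = 3.58000 − (43.2799596)/(29.5770000) = 2.1167022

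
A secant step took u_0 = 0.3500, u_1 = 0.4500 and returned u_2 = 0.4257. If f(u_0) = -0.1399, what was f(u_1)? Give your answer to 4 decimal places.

0.0449

The secant line through (0.3500, -0.1399) and (0.4500, f(u_1)) crosses zero at u_2 = 0.4257.
So (0.3500, -0.1399), (0.4500, f(u_1)), (0.4257, 0) are collinear:
f(u_1) = -0.1399 · (0.4500 − 0.4257) / (0.3500 − 0.4257) = -0.1399 · (0.024300)/(-0.075700) = 0.044908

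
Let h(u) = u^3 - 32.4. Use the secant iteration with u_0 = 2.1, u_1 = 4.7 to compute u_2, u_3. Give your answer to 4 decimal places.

h(2.1) = -23.139000, h(4.7) = 71.423000
u_2 = 4.700000 − 71.423000·(4.700000 − 2.100000) / (71.423000 − (-23.139000)) = 4.700000 − (185.699800)/(94.562000) = 2.736211
h(2.736211) = -11.914393
u_3 = 2.736211 − (-11.914393)·(2.736211 − 4.700000) / (-11.914393 − 71.423000) = 2.736211 − (23.397353)/(-83.337393) = 3.016966

2.7362, 3.0170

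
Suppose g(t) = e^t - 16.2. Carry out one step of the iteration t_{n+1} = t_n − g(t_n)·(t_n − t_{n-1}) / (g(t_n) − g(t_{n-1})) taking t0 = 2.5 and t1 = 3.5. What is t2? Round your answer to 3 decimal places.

g(2.5) = -4.01751, g(3.5) = 16.91545
t2 = 3.50000 − 16.91545·(3.50000 − 2.50000) / (16.91545 − (-4.01751)) = 3.50000 − (16.91545)/(20.93296) = 2.69192

2.692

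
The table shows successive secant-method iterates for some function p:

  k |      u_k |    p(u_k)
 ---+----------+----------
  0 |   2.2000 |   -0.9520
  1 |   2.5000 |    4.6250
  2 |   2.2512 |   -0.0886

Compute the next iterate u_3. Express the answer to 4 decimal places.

u_3 = 2.2512 − (-0.0886)·(2.2512 − 2.5000) / (-0.0886 − 4.6250)
   = 2.2512 − (0.022044)/(-4.713600) = 2.255877

2.2559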